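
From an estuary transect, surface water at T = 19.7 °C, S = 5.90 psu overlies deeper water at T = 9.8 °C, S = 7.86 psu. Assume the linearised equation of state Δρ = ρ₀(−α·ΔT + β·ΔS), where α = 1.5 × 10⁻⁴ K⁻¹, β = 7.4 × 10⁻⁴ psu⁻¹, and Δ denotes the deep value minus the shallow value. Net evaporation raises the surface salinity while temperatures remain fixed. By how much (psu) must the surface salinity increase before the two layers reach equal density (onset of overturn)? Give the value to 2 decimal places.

3.97 psu

Neutral buoyancy requires −α(T_deep − T_surf) + β(S_deep − S_surf′) = 0.
S_surf′ = S_deep − (α/β)·ΔT = 7.86 − (1.5 × 10⁻⁴/7.4 × 10⁻⁴)·(-9.9) = 9.8668 psu.
Increase required: 9.8668 − 5.90 = 3.9668 psu.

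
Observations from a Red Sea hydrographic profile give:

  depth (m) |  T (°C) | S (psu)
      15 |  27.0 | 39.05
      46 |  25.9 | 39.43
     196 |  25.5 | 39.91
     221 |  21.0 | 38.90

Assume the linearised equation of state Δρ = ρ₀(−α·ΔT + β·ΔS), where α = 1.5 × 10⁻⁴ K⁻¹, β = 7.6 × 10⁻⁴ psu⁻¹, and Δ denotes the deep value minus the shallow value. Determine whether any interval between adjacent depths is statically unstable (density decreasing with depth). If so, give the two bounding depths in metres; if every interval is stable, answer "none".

196–221 m

Evaluate Δρ/ρ₀ = −αΔT + βΔS across each adjacent pair:
  15–46 m: −αΔT+βΔS = −(1.5 × 10⁻⁴)(-1.1)+(7.6 × 10⁻⁴)(+0.38) = 4.5 × 10⁻⁴ → stable
  46–196 m: −αΔT+βΔS = −(1.5 × 10⁻⁴)(-0.4)+(7.6 × 10⁻⁴)(+0.48) = 4.2 × 10⁻⁴ → stable
  196–221 m: −αΔT+βΔS = −(1.5 × 10⁻⁴)(-4.5)+(7.6 × 10⁻⁴)(-1.01) = -9.3 × 10⁻⁵ → UNSTABLE
The 196–221 m interval has Δρ < 0: lighter water underlies denser water.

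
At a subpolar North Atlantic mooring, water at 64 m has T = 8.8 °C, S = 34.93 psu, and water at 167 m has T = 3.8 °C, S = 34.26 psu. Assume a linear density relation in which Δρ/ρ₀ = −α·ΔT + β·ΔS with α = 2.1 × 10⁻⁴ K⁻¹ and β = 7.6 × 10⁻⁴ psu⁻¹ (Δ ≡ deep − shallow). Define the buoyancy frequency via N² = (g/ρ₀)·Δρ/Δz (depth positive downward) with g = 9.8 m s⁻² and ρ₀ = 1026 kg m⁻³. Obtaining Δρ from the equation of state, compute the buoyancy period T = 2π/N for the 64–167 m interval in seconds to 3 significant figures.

ΔT = -5.0 K, ΔS = -0.67 psu (deep − shallow).
Δρ/ρ₀ = −αΔT + βΔS = 1.05 × 10⁻³ − 5.092 × 10⁻⁴ = 5.408 × 10⁻⁴, so Δρ ≈ 0.5549 kg m⁻³.
N² = (g/ρ₀)·Δρ/Δz = g·(Δρ/ρ₀)/Δz = 9.8 × 5.408 × 10⁻⁴ / 103 = 5.1455 × 10⁻⁵ s⁻².
N = √(5.1455 × 10⁻⁵) = 7.1732 × 10⁻³ rad s⁻¹ → T = 2π/N = 875.93 s ≈ 876 s.

876 s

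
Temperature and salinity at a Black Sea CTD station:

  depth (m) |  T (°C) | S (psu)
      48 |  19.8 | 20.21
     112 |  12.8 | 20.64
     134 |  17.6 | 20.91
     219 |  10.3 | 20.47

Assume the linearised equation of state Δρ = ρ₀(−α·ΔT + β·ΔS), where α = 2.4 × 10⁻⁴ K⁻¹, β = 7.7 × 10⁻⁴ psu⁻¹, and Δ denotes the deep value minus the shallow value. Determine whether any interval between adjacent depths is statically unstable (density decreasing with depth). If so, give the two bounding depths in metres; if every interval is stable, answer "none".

Evaluate Δρ/ρ₀ = −αΔT + βΔS across each adjacent pair:
  48–112 m: −αΔT+βΔS = −(2.4 × 10⁻⁴)(-7.0)+(7.7 × 10⁻⁴)(+0.43) = 2.0 × 10⁻³ → stable
  112–134 m: −αΔT+βΔS = −(2.4 × 10⁻⁴)(+4.8)+(7.7 × 10⁻⁴)(+0.27) = -9.4 × 10⁻⁴ → UNSTABLE
  134–219 m: −αΔT+βΔS = −(2.4 × 10⁻⁴)(-7.3)+(7.7 × 10⁻⁴)(-0.44) = 1.4 × 10⁻³ → stable
The 112–134 m interval has Δρ < 0: lighter water underlies denser water.

112–134 m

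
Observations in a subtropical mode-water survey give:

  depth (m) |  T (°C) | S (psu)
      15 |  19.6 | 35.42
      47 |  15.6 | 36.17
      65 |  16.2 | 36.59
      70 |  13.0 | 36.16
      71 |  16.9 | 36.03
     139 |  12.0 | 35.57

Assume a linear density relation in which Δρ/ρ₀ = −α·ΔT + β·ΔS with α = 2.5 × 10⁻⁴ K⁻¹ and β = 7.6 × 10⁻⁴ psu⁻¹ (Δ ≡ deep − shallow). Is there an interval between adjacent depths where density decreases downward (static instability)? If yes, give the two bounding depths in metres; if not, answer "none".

70–71 m

Evaluate Δρ/ρ₀ = −αΔT + βΔS across each adjacent pair:
  15–47 m: −αΔT+βΔS = −(2.5 × 10⁻⁴)(-4.0)+(7.6 × 10⁻⁴)(+0.75) = 1.6 × 10⁻³ → stable
  47–65 m: −αΔT+βΔS = −(2.5 × 10⁻⁴)(+0.6)+(7.6 × 10⁻⁴)(+0.42) = 1.7 × 10⁻⁴ → stable
  65–70 m: −αΔT+βΔS = −(2.5 × 10⁻⁴)(-3.2)+(7.6 × 10⁻⁴)(-0.43) = 4.7 × 10⁻⁴ → stable
  70–71 m: −αΔT+βΔS = −(2.5 × 10⁻⁴)(+3.9)+(7.6 × 10⁻⁴)(-0.13) = -1.1 × 10⁻³ → UNSTABLE
  71–139 m: −αΔT+βΔS = −(2.5 × 10⁻⁴)(-4.9)+(7.6 × 10⁻⁴)(-0.46) = 8.8 × 10⁻⁴ → stable
The 70–71 m interval has Δρ < 0: lighter water underlies denser water.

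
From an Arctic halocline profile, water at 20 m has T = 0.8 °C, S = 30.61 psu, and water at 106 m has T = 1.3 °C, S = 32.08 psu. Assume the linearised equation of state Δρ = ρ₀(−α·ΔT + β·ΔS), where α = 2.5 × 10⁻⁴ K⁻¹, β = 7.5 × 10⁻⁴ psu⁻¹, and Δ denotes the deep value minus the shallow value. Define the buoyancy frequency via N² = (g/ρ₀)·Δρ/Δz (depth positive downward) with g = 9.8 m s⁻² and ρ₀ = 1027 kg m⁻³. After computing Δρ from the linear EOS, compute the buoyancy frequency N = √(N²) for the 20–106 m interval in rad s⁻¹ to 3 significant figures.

ΔT = +0.5 K, ΔS = +1.47 psu (deep − shallow).
Δρ/ρ₀ = −αΔT + βΔS = -1.25 × 10⁻⁴ + 1.1025 × 10⁻³ = 9.775 × 10⁻⁴, so Δρ ≈ 1.004 kg m⁻³.
N² = (g/ρ₀)·Δρ/Δz = g·(Δρ/ρ₀)/Δz = 9.8 × 9.775 × 10⁻⁴ / 86 = 1.1139 × 10⁻⁴ s⁻².
N = √(1.1139 × 10⁻⁴) = 0.010554 rad s⁻¹ ≈ 0.0106 rad s⁻¹.

0.0106 rad s⁻¹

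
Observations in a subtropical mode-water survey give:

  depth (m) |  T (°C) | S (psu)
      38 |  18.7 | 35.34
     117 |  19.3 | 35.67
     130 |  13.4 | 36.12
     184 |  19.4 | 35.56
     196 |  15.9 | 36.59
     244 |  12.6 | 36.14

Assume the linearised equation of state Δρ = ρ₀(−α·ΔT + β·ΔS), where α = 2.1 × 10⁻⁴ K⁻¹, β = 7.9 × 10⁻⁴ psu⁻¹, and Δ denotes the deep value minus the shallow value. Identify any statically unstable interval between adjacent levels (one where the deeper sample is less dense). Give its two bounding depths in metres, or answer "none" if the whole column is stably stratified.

Evaluate Δρ/ρ₀ = −αΔT + βΔS across each adjacent pair:
  38–117 m: −αΔT+βΔS = −(2.1 × 10⁻⁴)(+0.6)+(7.9 × 10⁻⁴)(+0.33) = 1.3 × 10⁻⁴ → stable
  117–130 m: −αΔT+βΔS = −(2.1 × 10⁻⁴)(-5.9)+(7.9 × 10⁻⁴)(+0.45) = 1.6 × 10⁻³ → stable
  130–184 m: −αΔT+βΔS = −(2.1 × 10⁻⁴)(+6.0)+(7.9 × 10⁻⁴)(-0.56) = -1.7 × 10⁻³ → UNSTABLE
  184–196 m: −αΔT+βΔS = −(2.1 × 10⁻⁴)(-3.5)+(7.9 × 10⁻⁴)(+1.03) = 1.5 × 10⁻³ → stable
  196–244 m: −αΔT+βΔS = −(2.1 × 10⁻⁴)(-3.3)+(7.9 × 10⁻⁴)(-0.45) = 3.4 × 10⁻⁴ → stable
The 130–184 m interval has Δρ < 0: lighter water underlies denser water.

130–184 m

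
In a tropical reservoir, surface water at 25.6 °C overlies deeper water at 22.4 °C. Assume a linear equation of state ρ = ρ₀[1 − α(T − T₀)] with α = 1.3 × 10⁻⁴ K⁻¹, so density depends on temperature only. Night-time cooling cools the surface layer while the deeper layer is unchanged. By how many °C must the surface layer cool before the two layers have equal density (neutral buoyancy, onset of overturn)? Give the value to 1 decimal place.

With temperature the only control, equal density requires T_surf′ = T_deep.
T_surf′ = 22.4 °C.
Cooling required: 25.6 − 22.4 = 3.2 °C.

3.2 °C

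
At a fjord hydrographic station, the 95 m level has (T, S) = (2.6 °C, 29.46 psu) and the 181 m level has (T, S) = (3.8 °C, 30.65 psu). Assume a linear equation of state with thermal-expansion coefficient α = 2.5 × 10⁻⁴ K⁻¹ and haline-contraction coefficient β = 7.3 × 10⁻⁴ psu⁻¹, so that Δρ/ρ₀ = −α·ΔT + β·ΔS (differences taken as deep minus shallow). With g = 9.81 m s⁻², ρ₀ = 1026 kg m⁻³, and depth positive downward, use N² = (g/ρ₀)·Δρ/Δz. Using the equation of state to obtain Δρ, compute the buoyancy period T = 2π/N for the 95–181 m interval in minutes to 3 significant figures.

13.0 min

ΔT = +1.2 K, ΔS = +1.19 psu (deep − shallow).
Δρ/ρ₀ = −αΔT + βΔS = -3.00 × 10⁻⁴ + 8.687 × 10⁻⁴ = 5.687 × 10⁻⁴, so Δρ ≈ 0.5835 kg m⁻³.
N² = (g/ρ₀)·Δρ/Δz = g·(Δρ/ρ₀)/Δz = 9.81 × 5.687 × 10⁻⁴ / 86 = 6.4871 × 10⁻⁵ s⁻².
N = √(6.4871 × 10⁻⁵) = 8.0543 × 10⁻³ rad s⁻¹ → T = 2π/N = 780.10 s = 13.002 min ≈ 13.0 min.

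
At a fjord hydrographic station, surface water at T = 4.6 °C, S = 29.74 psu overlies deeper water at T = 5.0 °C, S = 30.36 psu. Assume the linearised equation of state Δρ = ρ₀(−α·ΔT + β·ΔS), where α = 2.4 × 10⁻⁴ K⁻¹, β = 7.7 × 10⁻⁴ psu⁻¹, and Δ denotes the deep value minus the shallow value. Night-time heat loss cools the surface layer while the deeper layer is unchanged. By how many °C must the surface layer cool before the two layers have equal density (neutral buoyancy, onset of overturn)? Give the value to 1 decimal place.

Neutral buoyancy requires Δρ = 0, i.e. −α(T_deep − T_surf′) + β(S_deep − S_surf) = 0.
T_surf′ = T_deep − (β/α)·ΔS = 5.0 − (7.7 × 10⁻⁴/2.4 × 10⁻⁴)·(+0.62) = 3.011 °C.
Cooling required: 4.6 − (3.011) = 1.589 °C.

1.6 °C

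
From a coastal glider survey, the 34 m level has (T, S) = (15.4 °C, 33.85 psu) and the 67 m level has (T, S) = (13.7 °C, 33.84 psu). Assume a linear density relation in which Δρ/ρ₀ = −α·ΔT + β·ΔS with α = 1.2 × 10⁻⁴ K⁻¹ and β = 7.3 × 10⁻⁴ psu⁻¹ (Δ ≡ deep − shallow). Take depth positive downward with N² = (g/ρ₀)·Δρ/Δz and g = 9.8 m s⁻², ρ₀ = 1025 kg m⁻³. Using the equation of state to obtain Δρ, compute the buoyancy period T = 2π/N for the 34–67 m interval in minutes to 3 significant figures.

13.7 min

ΔT = -1.7 K, ΔS = -0.01 psu (deep − shallow).
Δρ/ρ₀ = −αΔT + βΔS = 2.04 × 10⁻⁴ − 7.30 × 10⁻⁶ = 1.967 × 10⁻⁴, so Δρ ≈ 0.2016 kg m⁻³.
N² = (g/ρ₀)·Δρ/Δz = g·(Δρ/ρ₀)/Δz = 9.8 × 1.967 × 10⁻⁴ / 33 = 5.8414 × 10⁻⁵ s⁻².
N = √(5.8414 × 10⁻⁵) = 7.6429 × 10⁻³ rad s⁻¹ → T = 2π/N = 822.09 s = 13.702 min ≈ 13.7 min.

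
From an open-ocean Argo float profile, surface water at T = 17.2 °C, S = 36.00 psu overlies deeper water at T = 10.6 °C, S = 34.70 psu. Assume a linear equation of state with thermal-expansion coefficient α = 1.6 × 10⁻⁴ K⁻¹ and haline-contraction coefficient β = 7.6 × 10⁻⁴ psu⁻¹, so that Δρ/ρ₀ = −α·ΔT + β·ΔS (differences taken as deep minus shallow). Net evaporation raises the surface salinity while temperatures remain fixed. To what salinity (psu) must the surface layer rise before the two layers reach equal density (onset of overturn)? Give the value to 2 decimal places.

36.09 psu

Neutral buoyancy requires −α(T_deep − T_surf) + β(S_deep − S_surf′) = 0.
S_surf′ = S_deep − (α/β)·ΔT = 34.70 − (1.6 × 10⁻⁴/7.6 × 10⁻⁴)·(-6.6) = 36.0895 psu.
Increase required: 36.0895 − 36.00 = 0.0895 psu.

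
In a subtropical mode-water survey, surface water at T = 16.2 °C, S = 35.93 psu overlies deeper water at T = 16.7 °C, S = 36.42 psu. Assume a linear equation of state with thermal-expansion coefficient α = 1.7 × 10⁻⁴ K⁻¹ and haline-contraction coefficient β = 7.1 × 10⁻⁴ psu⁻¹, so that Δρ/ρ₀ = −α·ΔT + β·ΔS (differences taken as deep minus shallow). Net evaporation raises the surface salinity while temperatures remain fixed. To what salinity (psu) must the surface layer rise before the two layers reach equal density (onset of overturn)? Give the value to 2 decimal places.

Neutral buoyancy requires −α(T_deep − T_surf) + β(S_deep − S_surf′) = 0.
S_surf′ = S_deep − (α/β)·ΔT = 36.42 − (1.7 × 10⁻⁴/7.1 × 10⁻⁴)·(+0.5) = 36.3003 psu.
Increase required: 36.3003 − 35.93 = 0.3703 psu.

36.30 psu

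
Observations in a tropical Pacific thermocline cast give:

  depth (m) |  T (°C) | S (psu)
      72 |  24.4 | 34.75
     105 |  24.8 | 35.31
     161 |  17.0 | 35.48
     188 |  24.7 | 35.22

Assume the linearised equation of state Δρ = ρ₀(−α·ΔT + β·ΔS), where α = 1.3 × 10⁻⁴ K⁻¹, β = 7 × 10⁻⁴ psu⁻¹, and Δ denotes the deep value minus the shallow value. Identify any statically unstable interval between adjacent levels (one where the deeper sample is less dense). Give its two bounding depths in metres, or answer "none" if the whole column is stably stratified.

161–188 m

Evaluate Δρ/ρ₀ = −αΔT + βΔS across each adjacent pair:
  72–105 m: −αΔT+βΔS = −(1.3 × 10⁻⁴)(+0.4)+(7 × 10⁻⁴)(+0.56) = 3.4 × 10⁻⁴ → stable
  105–161 m: −αΔT+βΔS = −(1.3 × 10⁻⁴)(-7.8)+(7 × 10⁻⁴)(+0.17) = 1.1 × 10⁻³ → stable
  161–188 m: −αΔT+βΔS = −(1.3 × 10⁻⁴)(+7.7)+(7 × 10⁻⁴)(-0.26) = -1.2 × 10⁻³ → UNSTABLE
The 161–188 m interval has Δρ < 0: lighter water underlies denser water.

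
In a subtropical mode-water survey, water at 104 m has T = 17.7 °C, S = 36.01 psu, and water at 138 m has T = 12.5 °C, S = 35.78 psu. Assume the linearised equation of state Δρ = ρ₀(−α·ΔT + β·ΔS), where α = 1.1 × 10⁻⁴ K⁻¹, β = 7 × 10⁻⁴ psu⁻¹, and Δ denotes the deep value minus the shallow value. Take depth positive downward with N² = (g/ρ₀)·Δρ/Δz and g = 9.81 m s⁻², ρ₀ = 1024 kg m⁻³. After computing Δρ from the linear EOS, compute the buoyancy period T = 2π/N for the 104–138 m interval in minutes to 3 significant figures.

ΔT = -5.2 K, ΔS = -0.23 psu (deep − shallow).
Δρ/ρ₀ = −αΔT + βΔS = 5.72 × 10⁻⁴ − 1.61 × 10⁻⁴ = 4.11 × 10⁻⁴, so Δρ ≈ 0.4209 kg m⁻³.
N² = (g/ρ₀)·Δρ/Δz = g·(Δρ/ρ₀)/Δz = 9.81 × 4.11 × 10⁻⁴ / 34 = 1.1859 × 10⁻⁴ s⁻².
N = √(1.1859 × 10⁻⁴) = 0.010890 rad s⁻¹ → T = 2π/N = 576.97 s = 9.6162 min ≈ 9.62 min.

9.62 min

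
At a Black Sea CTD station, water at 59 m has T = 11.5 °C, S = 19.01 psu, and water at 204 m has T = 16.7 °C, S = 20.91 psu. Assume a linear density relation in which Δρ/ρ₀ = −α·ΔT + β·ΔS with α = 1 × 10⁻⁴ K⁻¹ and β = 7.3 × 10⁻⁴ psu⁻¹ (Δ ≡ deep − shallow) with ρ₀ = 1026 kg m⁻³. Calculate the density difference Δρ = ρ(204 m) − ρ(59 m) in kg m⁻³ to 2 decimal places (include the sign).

ΔT = +5.2 K, ΔS = +1.90 psu (deep − shallow).
Δρ/ρ₀ = −(1 × 10⁻⁴)(+5.2) + (7.3 × 10⁻⁴)(+1.90) = 8.67 × 10⁻⁴.
Δρ = 1026 × (8.67 × 10⁻⁴) = +0.89 kg m⁻³.
Positive Δρ: denser below, stable.

+0.89 kg m⁻³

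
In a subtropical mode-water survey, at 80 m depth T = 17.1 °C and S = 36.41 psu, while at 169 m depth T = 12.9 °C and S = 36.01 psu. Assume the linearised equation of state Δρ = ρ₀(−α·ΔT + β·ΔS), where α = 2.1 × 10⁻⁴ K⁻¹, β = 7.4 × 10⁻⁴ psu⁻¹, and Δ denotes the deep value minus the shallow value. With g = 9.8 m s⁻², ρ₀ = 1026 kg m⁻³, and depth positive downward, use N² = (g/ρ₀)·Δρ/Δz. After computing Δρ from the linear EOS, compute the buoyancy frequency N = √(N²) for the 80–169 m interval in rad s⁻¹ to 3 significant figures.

ΔT = -4.2 K, ΔS = -0.40 psu (deep − shallow).
Δρ/ρ₀ = −αΔT + βΔS = 8.82 × 10⁻⁴ − 2.96 × 10⁻⁴ = 5.86 × 10⁻⁴, so Δρ ≈ 0.6012 kg m⁻³.
N² = (g/ρ₀)·Δρ/Δz = g·(Δρ/ρ₀)/Δz = 9.8 × 5.86 × 10⁻⁴ / 89 = 6.4526 × 10⁻⁵ s⁻².
N = √(6.4526 × 10⁻⁵) = 8.0328 × 10⁻³ rad s⁻¹ ≈ 8.03 × 10⁻³ rad s⁻¹.

8.03 × 10⁻³ rad s⁻¹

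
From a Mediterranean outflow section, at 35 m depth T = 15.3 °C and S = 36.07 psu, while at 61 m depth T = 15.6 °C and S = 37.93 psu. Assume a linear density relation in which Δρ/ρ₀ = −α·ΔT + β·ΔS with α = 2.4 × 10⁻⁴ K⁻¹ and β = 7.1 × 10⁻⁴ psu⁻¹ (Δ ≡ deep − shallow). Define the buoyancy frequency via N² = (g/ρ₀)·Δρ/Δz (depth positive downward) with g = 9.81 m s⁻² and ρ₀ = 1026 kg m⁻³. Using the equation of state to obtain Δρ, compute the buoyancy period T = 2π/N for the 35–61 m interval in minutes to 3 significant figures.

4.82 min

ΔT = +0.3 K, ΔS = +1.86 psu (deep − shallow).
Δρ/ρ₀ = −αΔT + βΔS = -7.20 × 10⁻⁵ + 1.3206 × 10⁻³ = 1.2486 × 10⁻³, so Δρ ≈ 1.281 kg m⁻³.
N² = (g/ρ₀)·Δρ/Δz = g·(Δρ/ρ₀)/Δz = 9.81 × 1.2486 × 10⁻³ / 26 = 4.7111 × 10⁻⁴ s⁻².
N = √(4.7111 × 10⁻⁴) = 0.021705 rad s⁻¹ → T = 2π/N = 289.48 s = 4.8247 min ≈ 4.82 min.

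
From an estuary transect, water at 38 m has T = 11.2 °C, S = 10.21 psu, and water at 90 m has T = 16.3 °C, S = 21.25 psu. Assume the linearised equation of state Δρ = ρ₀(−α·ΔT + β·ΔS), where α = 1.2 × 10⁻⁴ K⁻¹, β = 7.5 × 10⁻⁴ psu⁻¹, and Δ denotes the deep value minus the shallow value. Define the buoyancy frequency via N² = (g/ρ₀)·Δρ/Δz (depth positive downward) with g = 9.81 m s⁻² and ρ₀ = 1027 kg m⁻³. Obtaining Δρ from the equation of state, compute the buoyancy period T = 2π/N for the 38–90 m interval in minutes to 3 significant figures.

2.75 min

ΔT = +5.1 K, ΔS = +11.04 psu (deep − shallow).
Δρ/ρ₀ = −αΔT + βΔS = -6.12 × 10⁻⁴ + 8.28 × 10⁻³ = 7.668 × 10⁻³, so Δρ ≈ 7.875 kg m⁻³.
N² = (g/ρ₀)·Δρ/Δz = g·(Δρ/ρ₀)/Δz = 9.81 × 7.668 × 10⁻³ / 52 = 1.4466 × 10⁻³ s⁻².
N = √(1.4466 × 10⁻³) = 0.038034 rad s⁻¹ → T = 2π/N = 165.20 s = 2.7533 min ≈ 2.75 min.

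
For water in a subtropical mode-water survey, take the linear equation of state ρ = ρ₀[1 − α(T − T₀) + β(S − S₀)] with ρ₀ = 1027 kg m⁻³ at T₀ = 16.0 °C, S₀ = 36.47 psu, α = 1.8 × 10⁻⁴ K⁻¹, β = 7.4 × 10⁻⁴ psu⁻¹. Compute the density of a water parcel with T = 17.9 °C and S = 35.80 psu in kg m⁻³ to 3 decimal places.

T − T₀ = +1.9 K, S − S₀ = -0.67 psu.
Bracket = 1 − α·(+1.9) + β·(-0.67) = 1 + (-8.378 × 10⁻⁴) = 0.9991622.
ρ = 1027 × 0.9991622 = 1026.140 kg m⁻³.

1026.140 kg m⁻³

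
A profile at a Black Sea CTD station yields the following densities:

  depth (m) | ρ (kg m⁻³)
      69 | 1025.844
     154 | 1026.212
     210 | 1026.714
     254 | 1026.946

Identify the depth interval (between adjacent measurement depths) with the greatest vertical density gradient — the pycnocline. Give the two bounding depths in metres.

154–210 m

Compute the density gradient over each adjacent pair:
  69–154 m: Δρ/Δz = 0.368/85 = 4.3 × 10⁻³ kg m⁻⁴
  154–210 m: Δρ/Δz = 0.502/56 = 9.0 × 10⁻³ kg m⁻⁴
  210–254 m: Δρ/Δz = 0.232/44 = 5.3 × 10⁻³ kg m⁻⁴
The largest gradient is in the 154–210 m interval — the pycnocline.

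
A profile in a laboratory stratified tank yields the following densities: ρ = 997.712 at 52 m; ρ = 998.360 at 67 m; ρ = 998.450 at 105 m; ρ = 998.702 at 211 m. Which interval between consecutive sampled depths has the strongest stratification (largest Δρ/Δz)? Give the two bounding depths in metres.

52–67 m

Compute the density gradient over each adjacent pair:
  52–67 m: Δρ/Δz = 0.648/15 = 0.043 kg m⁻⁴
  67–105 m: Δρ/Δz = 0.090/38 = 2.4 × 10⁻³ kg m⁻⁴
  105–211 m: Δρ/Δz = 0.252/106 = 2.4 × 10⁻³ kg m⁻⁴
The largest gradient is in the 52–67 m interval — the pycnocline.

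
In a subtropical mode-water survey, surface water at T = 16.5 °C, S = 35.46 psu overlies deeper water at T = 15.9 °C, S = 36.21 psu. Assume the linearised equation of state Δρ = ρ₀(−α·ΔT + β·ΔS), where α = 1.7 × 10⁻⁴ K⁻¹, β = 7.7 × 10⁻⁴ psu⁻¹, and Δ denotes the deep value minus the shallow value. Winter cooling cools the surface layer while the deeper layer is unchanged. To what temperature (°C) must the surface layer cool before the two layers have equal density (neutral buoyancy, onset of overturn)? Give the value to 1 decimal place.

12.5 °C

Neutral buoyancy requires Δρ = 0, i.e. −α(T_deep − T_surf′) + β(S_deep − S_surf) = 0.
T_surf′ = T_deep − (β/α)·ΔS = 15.9 − (7.7 × 10⁻⁴/1.7 × 10⁻⁴)·(+0.75) = 12.503 °C.
Cooling required: 16.5 − (12.503) = 3.997 °C.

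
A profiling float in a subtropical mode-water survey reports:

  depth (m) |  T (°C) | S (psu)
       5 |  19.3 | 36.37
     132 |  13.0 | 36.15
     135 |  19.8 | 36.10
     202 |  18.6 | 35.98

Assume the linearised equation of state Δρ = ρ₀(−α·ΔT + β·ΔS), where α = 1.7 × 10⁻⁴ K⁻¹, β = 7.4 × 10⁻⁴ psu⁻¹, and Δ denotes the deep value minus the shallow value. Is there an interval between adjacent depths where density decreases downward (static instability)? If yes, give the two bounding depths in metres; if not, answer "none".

Evaluate Δρ/ρ₀ = −αΔT + βΔS across each adjacent pair:
  5–132 m: −αΔT+βΔS = −(1.7 × 10⁻⁴)(-6.3)+(7.4 × 10⁻⁴)(-0.22) = 9.1 × 10⁻⁴ → stable
  132–135 m: −αΔT+βΔS = −(1.7 × 10⁻⁴)(+6.8)+(7.4 × 10⁻⁴)(-0.05) = -1.2 × 10⁻³ → UNSTABLE
  135–202 m: −αΔT+βΔS = −(1.7 × 10⁻⁴)(-1.2)+(7.4 × 10⁻⁴)(-0.12) = 1.2 × 10⁻⁴ → stable
The 132–135 m interval has Δρ < 0: lighter water underlies denser water.

132–135 m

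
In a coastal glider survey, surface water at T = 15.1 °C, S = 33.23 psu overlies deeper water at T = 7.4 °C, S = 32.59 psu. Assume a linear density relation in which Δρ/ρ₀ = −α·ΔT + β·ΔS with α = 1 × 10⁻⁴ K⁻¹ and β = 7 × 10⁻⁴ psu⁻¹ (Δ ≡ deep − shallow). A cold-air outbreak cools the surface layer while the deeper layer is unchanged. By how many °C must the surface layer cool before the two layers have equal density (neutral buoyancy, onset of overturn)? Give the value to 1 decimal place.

Neutral buoyancy requires Δρ = 0, i.e. −α(T_deep − T_surf′) + β(S_deep − S_surf) = 0.
T_surf′ = T_deep − (β/α)·ΔS = 7.4 − (7 × 10⁻⁴/1 × 10⁻⁴)·(-0.64) = 11.880 °C.
Cooling required: 15.1 − (11.880) = 3.220 °C.

3.2 °C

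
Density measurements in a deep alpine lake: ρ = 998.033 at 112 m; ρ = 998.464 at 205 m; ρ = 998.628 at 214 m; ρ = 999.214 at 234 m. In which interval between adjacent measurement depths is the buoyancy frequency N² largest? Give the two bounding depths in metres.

Compute the density gradient over each adjacent pair:
  112–205 m: Δρ/Δz = 0.431/93 = 4.6 × 10⁻³ kg m⁻⁴
  205–214 m: Δρ/Δz = 0.164/9 = 0.018 kg m⁻⁴
  214–234 m: Δρ/Δz = 0.586/20 = 0.029 kg m⁻⁴
The largest gradient is in the 214–234 m interval — the pycnocline.

214–234 m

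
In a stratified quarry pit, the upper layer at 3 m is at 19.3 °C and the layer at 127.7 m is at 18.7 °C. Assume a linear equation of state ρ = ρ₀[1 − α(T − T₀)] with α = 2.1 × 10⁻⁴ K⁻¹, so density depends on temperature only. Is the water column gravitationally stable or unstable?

stable

ΔT = 18.7 − 19.3 = -0.6 K, so Δρ/ρ₀ = −αΔT = 1.26 × 10⁻⁴.
Δρ/ρ₀ > 0, so Δρ > 0: deeper water is denser → statically stable.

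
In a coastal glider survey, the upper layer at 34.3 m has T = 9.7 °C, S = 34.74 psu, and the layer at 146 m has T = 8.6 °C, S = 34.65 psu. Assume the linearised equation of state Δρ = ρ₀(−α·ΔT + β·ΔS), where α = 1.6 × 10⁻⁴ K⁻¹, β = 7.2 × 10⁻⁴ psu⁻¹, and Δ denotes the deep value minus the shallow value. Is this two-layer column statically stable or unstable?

stable

ΔT = 8.6 − 9.7 = -1.1 K and ΔS = 34.65 − 34.74 = -0.09 psu (deep − shallow).
−αΔT = 1.76 × 10⁻⁴; βΔS = -6.48 × 10⁻⁵; sum Δρ/ρ₀ = 1.112 × 10⁻⁴.
Δρ/ρ₀ > 0, so Δρ > 0: deeper water is denser → statically stable.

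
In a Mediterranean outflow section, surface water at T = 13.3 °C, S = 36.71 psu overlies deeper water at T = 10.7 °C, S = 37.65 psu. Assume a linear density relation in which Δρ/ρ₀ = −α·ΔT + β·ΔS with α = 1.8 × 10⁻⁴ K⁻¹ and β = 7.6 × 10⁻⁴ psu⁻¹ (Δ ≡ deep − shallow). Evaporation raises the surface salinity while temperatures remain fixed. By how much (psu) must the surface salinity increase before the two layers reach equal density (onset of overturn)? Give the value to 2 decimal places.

1.56 psu

Neutral buoyancy requires −α(T_deep − T_surf) + β(S_deep − S_surf′) = 0.
S_surf′ = S_deep − (α/β)·ΔT = 37.65 − (1.8 × 10⁻⁴/7.6 × 10⁻⁴)·(-2.6) = 38.2658 psu.
Increase required: 38.2658 − 36.71 = 1.5558 psu.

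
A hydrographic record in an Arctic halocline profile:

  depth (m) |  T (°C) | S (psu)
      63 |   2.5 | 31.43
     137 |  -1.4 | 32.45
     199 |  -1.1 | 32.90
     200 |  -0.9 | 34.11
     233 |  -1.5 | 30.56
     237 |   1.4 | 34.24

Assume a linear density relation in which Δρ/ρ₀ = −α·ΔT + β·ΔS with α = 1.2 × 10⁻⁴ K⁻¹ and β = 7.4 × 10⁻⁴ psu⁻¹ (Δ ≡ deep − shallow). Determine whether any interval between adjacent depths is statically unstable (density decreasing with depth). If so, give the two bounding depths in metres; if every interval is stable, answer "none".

Evaluate Δρ/ρ₀ = −αΔT + βΔS across each adjacent pair:
  63–137 m: −αΔT+βΔS = −(1.2 × 10⁻⁴)(-3.9)+(7.4 × 10⁻⁴)(+1.02) = 1.2 × 10⁻³ → stable
  137–199 m: −αΔT+βΔS = −(1.2 × 10⁻⁴)(+0.3)+(7.4 × 10⁻⁴)(+0.45) = 3.0 × 10⁻⁴ → stable
  199–200 m: −αΔT+βΔS = −(1.2 × 10⁻⁴)(+0.2)+(7.4 × 10⁻⁴)(+1.21) = 8.7 × 10⁻⁴ → stable
  200–233 m: −αΔT+βΔS = −(1.2 × 10⁻⁴)(-0.6)+(7.4 × 10⁻⁴)(-3.55) = -2.6 × 10⁻³ → UNSTABLE
  233–237 m: −αΔT+βΔS = −(1.2 × 10⁻⁴)(+2.9)+(7.4 × 10⁻⁴)(+3.68) = 2.4 × 10⁻³ → stable
The 200–233 m interval has Δρ < 0: lighter water underlies denser water.

200–233 m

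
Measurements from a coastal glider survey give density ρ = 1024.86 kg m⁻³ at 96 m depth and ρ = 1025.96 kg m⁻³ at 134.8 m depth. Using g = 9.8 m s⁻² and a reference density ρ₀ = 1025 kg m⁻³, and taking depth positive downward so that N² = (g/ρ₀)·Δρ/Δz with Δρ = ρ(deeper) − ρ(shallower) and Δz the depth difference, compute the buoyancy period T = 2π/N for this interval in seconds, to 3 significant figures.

Δρ = 1025.96 − 1024.86 = 1.10 kg m⁻³ over Δz = 134.8 − 96 = 38.8 m.
N² = (9.8/1025) × (1.10/38.8) = 2.7106 × 10⁻⁴ s⁻².
N = √(2.7106 × 10⁻⁴) = 0.016464 rad s⁻¹, so T = 2π/N = 381.63 s ≈ 382 s.

382 s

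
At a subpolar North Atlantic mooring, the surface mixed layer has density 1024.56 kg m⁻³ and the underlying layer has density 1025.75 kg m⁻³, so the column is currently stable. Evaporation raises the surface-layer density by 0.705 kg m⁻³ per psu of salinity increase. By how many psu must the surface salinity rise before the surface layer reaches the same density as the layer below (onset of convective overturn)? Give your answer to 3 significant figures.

1.69 psu

Density deficit of the surface layer: 1025.75 − 1024.56 = 1.19 kg m⁻³.
Required change = 1.19 / 0.705 = 1.69 psu.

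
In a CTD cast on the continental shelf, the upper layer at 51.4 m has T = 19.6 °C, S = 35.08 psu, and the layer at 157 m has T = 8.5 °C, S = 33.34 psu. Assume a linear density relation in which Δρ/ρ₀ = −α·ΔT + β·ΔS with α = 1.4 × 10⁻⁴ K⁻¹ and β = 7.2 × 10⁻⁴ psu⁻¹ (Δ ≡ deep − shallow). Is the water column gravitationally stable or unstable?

stable

ΔT = 8.5 − 19.6 = -11.1 K and ΔS = 33.34 − 35.08 = -1.74 psu (deep − shallow).
−αΔT = 1.554 × 10⁻³; βΔS = -1.2528 × 10⁻³; sum Δρ/ρ₀ = 3.012 × 10⁻⁴.
Δρ/ρ₀ > 0, so Δρ > 0: deeper water is denser → statically stable.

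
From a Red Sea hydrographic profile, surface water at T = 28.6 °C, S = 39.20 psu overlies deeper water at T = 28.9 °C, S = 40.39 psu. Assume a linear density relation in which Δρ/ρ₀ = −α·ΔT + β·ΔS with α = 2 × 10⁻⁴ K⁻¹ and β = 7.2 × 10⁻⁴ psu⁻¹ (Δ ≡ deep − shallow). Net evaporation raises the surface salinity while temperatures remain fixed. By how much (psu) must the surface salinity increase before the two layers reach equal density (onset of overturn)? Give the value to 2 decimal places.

1.11 psu

Neutral buoyancy requires −α(T_deep − T_surf) + β(S_deep − S_surf′) = 0.
S_surf′ = S_deep − (α/β)·ΔT = 40.39 − (2 × 10⁻⁴/7.2 × 10⁻⁴)·(+0.3) = 40.3067 psu.
Increase required: 40.3067 − 39.20 = 1.1067 psu.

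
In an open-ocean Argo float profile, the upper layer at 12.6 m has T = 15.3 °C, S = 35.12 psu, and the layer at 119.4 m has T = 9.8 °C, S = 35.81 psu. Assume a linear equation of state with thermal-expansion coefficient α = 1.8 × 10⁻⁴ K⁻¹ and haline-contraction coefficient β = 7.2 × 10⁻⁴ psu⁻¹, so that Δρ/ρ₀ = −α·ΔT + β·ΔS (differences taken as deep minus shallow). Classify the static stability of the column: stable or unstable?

stable

ΔT = 9.8 − 15.3 = -5.5 K and ΔS = 35.81 − 35.12 = +0.69 psu (deep − shallow).
−αΔT = 9.90 × 10⁻⁴; βΔS = 4.968 × 10⁻⁴; sum Δρ/ρ₀ = 1.4868 × 10⁻³.
Δρ/ρ₀ > 0, so Δρ > 0: deeper water is denser → statically stable.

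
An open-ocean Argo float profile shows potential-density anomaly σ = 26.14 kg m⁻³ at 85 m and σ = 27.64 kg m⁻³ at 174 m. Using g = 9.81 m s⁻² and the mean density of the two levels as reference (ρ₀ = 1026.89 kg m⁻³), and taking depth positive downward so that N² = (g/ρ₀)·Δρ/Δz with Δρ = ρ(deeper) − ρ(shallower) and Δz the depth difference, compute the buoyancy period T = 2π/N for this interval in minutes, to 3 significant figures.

Δρ = 1027.64 − 1026.14 = 1.50 kg m⁻³ over Δz = 174 − 85 = 89 m.
N² = (9.81/1026.89) × (1.50/89) = 1.6101 × 10⁻⁴ s⁻².
N = √(1.6101 × 10⁻⁴) = 0.012689 rad s⁻¹, so T = 2π/N = 495.17 s = 8.2528 min ≈ 8.25 min.

8.25 min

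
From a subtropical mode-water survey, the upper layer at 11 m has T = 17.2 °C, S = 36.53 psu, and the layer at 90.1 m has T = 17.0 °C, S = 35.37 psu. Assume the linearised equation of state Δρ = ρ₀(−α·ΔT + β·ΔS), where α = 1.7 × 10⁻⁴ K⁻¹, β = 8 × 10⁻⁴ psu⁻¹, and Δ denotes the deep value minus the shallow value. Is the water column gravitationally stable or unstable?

ΔT = 17.0 − 17.2 = -0.2 K and ΔS = 35.37 − 36.53 = -1.16 psu (deep − shallow).
−αΔT = 3.40 × 10⁻⁵; βΔS = -9.28 × 10⁻⁴; sum Δρ/ρ₀ = -8.94 × 10⁻⁴.
Δρ/ρ₀ < 0, so Δρ < 0: deeper water is lighter → statically unstable; the column would overturn.

unstable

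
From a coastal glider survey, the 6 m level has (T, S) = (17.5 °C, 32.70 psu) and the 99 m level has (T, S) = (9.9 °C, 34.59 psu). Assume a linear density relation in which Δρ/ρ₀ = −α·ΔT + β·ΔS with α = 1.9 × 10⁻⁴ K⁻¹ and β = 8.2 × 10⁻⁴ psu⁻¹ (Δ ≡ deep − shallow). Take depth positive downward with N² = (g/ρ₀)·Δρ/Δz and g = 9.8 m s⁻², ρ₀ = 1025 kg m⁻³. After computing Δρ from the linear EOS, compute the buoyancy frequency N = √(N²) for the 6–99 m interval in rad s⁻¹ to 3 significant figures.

ΔT = -7.6 K, ΔS = +1.89 psu (deep − shallow).
Δρ/ρ₀ = −αΔT + βΔS = 1.444 × 10⁻³ + 1.5498 × 10⁻³ = 2.9938 × 10⁻³, so Δρ ≈ 3.069 kg m⁻³.
N² = (g/ρ₀)·Δρ/Δz = g·(Δρ/ρ₀)/Δz = 9.8 × 2.9938 × 10⁻³ / 93 = 3.1548 × 10⁻⁴ s⁻².
N = √(3.1548 × 10⁻⁴) = 0.017762 rad s⁻¹ ≈ 0.0178 rad s⁻¹.

0.0178 rad s⁻¹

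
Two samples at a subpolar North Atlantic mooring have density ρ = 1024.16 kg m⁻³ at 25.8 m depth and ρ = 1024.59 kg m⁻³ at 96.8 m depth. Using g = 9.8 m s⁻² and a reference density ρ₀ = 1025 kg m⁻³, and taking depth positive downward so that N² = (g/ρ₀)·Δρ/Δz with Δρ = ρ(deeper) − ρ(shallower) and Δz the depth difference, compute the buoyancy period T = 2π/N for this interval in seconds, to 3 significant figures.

826 s

Δρ = 1024.59 − 1024.16 = 0.43 kg m⁻³ over Δz = 96.8 − 25.8 = 71 m.
N² = (9.8/1025) × (0.43/71) = 5.7905 × 10⁻⁵ s⁻².
N = √(5.7905 × 10⁻⁵) = 7.6095 × 10⁻³ rad s⁻¹, so T = 2π/N = 825.70 s ≈ 826 s.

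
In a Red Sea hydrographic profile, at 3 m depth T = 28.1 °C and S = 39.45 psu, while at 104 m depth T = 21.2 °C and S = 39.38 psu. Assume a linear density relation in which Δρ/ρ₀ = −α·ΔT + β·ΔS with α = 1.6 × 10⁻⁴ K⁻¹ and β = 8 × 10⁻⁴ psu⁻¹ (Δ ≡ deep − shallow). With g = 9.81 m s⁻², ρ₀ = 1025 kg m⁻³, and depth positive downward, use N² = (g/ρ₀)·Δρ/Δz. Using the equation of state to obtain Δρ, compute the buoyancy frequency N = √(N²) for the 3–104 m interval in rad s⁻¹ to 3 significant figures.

0.0101 rad s⁻¹

ΔT = -6.9 K, ΔS = -0.07 psu (deep − shallow).
Δρ/ρ₀ = −αΔT + βΔS = 1.104 × 10⁻³ − 5.60 × 10⁻⁵ = 1.048 × 10⁻³, so Δρ ≈ 1.074 kg m⁻³.
N² = (g/ρ₀)·Δρ/Δz = g·(Δρ/ρ₀)/Δz = 9.81 × 1.048 × 10⁻³ / 101 = 1.0179 × 10⁻⁴ s⁻².
N = √(1.0179 × 10⁻⁴) = 0.010089 rad s⁻¹ ≈ 0.0101 rad s⁻¹.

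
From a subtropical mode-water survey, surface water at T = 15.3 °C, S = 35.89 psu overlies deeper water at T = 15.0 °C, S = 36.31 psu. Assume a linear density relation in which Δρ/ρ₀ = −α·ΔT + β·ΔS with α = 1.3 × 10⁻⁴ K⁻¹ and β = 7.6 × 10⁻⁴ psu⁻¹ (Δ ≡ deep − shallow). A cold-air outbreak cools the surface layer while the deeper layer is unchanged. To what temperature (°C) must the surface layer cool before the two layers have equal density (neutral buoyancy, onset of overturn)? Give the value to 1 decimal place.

Neutral buoyancy requires Δρ = 0, i.e. −α(T_deep − T_surf′) + β(S_deep − S_surf) = 0.
T_surf′ = T_deep − (β/α)·ΔS = 15.0 − (7.6 × 10⁻⁴/1.3 × 10⁻⁴)·(+0.42) = 12.545 °C.
Cooling required: 15.3 − (12.545) = 2.755 °C.

12.5 °C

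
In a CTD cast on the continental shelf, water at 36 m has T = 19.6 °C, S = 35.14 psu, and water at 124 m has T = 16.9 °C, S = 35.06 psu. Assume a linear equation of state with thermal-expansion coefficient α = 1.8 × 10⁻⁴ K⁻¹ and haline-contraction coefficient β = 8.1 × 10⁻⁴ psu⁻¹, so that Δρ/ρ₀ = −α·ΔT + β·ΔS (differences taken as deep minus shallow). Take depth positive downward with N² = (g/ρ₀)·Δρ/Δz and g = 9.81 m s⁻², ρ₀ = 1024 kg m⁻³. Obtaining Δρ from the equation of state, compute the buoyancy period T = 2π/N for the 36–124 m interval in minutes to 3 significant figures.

15.3 min

ΔT = -2.7 K, ΔS = -0.08 psu (deep − shallow).
Δρ/ρ₀ = −αΔT + βΔS = 4.86 × 10⁻⁴ − 6.48 × 10⁻⁵ = 4.212 × 10⁻⁴, so Δρ ≈ 0.4313 kg m⁻³.
N² = (g/ρ₀)·Δρ/Δz = g·(Δρ/ρ₀)/Δz = 9.81 × 4.212 × 10⁻⁴ / 88 = 4.6954 × 10⁻⁵ s⁻².
N = √(4.6954 × 10⁻⁵) = 6.8523 × 10⁻³ rad s⁻¹ → T = 2π/N = 916.95 s = 15.283 min ≈ 15.3 min.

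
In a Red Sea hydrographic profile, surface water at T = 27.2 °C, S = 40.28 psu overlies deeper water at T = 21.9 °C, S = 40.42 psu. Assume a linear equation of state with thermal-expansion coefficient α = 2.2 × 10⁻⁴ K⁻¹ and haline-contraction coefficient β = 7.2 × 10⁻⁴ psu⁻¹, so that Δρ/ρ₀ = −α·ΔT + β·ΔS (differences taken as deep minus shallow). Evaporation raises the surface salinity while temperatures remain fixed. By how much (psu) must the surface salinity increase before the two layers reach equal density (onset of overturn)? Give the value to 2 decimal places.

Neutral buoyancy requires −α(T_deep − T_surf) + β(S_deep − S_surf′) = 0.
S_surf′ = S_deep − (α/β)·ΔT = 40.42 − (2.2 × 10⁻⁴/7.2 × 10⁻⁴)·(-5.3) = 42.0394 psu.
Increase required: 42.0394 − 40.28 = 1.7594 psu.

1.76 psu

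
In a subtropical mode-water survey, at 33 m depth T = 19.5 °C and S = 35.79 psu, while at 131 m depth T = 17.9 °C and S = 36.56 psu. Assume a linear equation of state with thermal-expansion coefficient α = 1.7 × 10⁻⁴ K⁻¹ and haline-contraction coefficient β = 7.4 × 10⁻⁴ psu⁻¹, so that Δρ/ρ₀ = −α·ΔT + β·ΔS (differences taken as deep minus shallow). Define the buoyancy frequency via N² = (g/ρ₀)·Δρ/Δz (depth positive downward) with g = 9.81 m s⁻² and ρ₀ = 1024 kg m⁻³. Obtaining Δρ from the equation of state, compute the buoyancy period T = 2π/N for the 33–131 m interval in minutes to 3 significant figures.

11.4 min

ΔT = -1.6 K, ΔS = +0.77 psu (deep − shallow).
Δρ/ρ₀ = −αΔT + βΔS = 2.72 × 10⁻⁴ + 5.698 × 10⁻⁴ = 8.418 × 10⁻⁴, so Δρ ≈ 0.8620 kg m⁻³.
N² = (g/ρ₀)·Δρ/Δz = g·(Δρ/ρ₀)/Δz = 9.81 × 8.418 × 10⁻⁴ / 98 = 8.4266 × 10⁻⁵ s⁻².
N = √(8.4266 × 10⁻⁵) = 9.1797 × 10⁻³ rad s⁻¹ → T = 2π/N = 684.47 s = 11.408 min ≈ 11.4 min.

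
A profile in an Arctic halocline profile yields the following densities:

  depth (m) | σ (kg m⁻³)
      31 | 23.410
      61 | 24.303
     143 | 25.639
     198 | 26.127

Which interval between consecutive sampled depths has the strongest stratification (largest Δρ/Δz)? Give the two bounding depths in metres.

31–61 m

Compute the density gradient over each adjacent pair:
  31–61 m: Δρ/Δz = 0.893/30 = 0.030 kg m⁻⁴
  61–143 m: Δρ/Δz = 1.336/82 = 0.016 kg m⁻⁴
  143–198 m: Δρ/Δz = 0.488/55 = 8.9 × 10⁻³ kg m⁻⁴
The largest gradient is in the 31–61 m interval — the pycnocline.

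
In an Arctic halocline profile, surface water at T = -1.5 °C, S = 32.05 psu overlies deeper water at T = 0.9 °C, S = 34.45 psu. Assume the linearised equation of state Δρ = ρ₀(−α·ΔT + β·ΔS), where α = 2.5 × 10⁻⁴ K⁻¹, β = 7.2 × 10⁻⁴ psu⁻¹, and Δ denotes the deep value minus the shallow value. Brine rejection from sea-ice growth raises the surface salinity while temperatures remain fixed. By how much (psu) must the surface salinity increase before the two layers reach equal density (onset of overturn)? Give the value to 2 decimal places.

Neutral buoyancy requires −α(T_deep − T_surf) + β(S_deep − S_surf′) = 0.
S_surf′ = S_deep − (α/β)·ΔT = 34.45 − (2.5 × 10⁻⁴/7.2 × 10⁻⁴)·(+2.4) = 33.6167 psu.
Increase required: 33.6167 − 32.05 = 1.5667 psu.

1.57 psu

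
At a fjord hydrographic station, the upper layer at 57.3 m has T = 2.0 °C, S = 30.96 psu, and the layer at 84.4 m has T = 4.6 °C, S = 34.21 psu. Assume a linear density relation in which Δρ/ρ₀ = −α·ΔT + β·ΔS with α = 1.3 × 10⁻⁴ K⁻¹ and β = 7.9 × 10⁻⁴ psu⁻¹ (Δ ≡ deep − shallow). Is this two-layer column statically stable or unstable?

stable

ΔT = 4.6 − 2.0 = +2.6 K and ΔS = 34.21 − 30.96 = +3.25 psu (deep − shallow).
−αΔT = -3.38 × 10⁻⁴; βΔS = 2.5675 × 10⁻³; sum Δρ/ρ₀ = 2.2295 × 10⁻³.
Δρ/ρ₀ > 0, so Δρ > 0: deeper water is denser → statically stable.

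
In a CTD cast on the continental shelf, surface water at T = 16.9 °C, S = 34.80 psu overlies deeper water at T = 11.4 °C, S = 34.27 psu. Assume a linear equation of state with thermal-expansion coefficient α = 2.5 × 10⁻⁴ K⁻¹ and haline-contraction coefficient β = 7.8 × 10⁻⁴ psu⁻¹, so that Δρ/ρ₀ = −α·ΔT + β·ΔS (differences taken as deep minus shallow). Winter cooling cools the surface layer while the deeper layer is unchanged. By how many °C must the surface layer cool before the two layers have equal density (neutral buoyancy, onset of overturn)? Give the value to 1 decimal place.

Neutral buoyancy requires Δρ = 0, i.e. −α(T_deep − T_surf′) + β(S_deep − S_surf) = 0.
T_surf′ = T_deep − (β/α)·ΔS = 11.4 − (7.8 × 10⁻⁴/2.5 × 10⁻⁴)·(-0.53) = 13.054 °C.
Cooling required: 16.9 − (13.054) = 3.846 °C.

3.8 °C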